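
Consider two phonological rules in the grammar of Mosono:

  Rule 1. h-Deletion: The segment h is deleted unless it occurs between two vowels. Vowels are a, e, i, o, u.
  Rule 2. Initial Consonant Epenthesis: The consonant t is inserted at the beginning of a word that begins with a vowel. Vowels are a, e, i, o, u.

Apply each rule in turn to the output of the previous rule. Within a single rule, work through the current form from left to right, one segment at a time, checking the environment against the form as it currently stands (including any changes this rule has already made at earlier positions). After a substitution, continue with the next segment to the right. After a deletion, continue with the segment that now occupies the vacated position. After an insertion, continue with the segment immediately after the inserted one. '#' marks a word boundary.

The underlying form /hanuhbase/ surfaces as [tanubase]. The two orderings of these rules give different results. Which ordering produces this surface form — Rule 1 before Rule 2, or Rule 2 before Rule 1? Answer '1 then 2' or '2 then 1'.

1 then 2

Order 1 then 2:
  1 h-Deletion: [hanuhbase] → [anubase]
  2 Initial Consonant Epenthesis: [anubase] → [tanubase]
  result: [tanubase]
Order 2 then 1:
  2 Initial Consonant Epenthesis: no change — [hanuhbase]
  1 h-Deletion: [hanuhbase] → [anubase]
  result: [anubase]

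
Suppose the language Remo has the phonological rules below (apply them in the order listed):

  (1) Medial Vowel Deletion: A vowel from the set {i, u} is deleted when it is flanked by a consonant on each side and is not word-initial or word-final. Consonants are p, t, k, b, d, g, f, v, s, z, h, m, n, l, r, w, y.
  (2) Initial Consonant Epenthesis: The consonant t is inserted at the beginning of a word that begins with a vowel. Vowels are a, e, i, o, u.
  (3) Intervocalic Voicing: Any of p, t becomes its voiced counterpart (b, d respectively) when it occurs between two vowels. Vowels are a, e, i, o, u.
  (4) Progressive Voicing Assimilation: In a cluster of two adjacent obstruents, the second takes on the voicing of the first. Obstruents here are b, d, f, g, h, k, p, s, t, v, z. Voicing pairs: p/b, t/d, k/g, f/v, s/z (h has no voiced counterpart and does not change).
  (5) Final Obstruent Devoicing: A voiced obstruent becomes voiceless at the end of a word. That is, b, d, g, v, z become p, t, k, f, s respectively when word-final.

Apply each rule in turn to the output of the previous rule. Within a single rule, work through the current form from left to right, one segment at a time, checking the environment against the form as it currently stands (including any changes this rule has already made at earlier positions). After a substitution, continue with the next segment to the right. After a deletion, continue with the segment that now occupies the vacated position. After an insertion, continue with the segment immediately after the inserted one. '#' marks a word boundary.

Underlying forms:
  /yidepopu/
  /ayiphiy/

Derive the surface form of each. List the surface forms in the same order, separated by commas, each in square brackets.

/yidepopu/:
  (1) Medial Vowel Deletion: [yidepopu] → [ydepopu]
  (2) Initial Consonant Epenthesis: no change — [ydepopu]
  (3) Intervocalic Voicing: [ydepopu] → [ydebobu]
  (4) Progressive Voicing Assimilation: no change — [ydebobu]
  (5) Final Obstruent Devoicing: no change — [ydebobu]
/ayiphiy/:
  (1) Medial Vowel Deletion: [ayiphiy] → [ayphy]
  (2) Initial Consonant Epenthesis: [ayphy] → [tayphy]
  (3) Intervocalic Voicing: no change — [tayphy]
  (4) Progressive Voicing Assimilation: no change — [tayphy]
  (5) Final Obstruent Devoicing: no change — [tayphy]

[ydebobu], [tayphy]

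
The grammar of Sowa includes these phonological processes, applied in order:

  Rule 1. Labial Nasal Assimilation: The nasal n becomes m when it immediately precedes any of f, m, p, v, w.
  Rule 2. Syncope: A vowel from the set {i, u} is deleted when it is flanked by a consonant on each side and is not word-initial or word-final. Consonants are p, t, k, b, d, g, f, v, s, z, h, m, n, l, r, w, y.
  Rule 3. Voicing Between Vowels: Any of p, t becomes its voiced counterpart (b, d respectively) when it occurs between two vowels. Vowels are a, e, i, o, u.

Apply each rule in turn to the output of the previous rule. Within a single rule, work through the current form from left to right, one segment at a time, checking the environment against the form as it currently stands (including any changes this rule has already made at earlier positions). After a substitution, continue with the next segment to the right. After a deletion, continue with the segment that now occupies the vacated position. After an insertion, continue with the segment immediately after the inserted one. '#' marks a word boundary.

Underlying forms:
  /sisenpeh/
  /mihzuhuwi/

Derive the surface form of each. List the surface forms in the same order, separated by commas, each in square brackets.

/sisenpeh/:
  Rule 1 Labial Nasal Assimilation: [sisenpeh] → [sisempeh]
  Rule 2 Syncope: [sisempeh] → [ssempeh]
  Rule 3 Voicing Between Vowels: no change — [ssempeh]
/mihzuhuwi/:
  Rule 1 Labial Nasal Assimilation: no change — [mihzuhuwi]
  Rule 2 Syncope: [mihzuhuwi] → [mhzhwi]
  Rule 3 Voicing Between Vowels: no change — [mhzhwi]

[ssempeh], [mhzhwi]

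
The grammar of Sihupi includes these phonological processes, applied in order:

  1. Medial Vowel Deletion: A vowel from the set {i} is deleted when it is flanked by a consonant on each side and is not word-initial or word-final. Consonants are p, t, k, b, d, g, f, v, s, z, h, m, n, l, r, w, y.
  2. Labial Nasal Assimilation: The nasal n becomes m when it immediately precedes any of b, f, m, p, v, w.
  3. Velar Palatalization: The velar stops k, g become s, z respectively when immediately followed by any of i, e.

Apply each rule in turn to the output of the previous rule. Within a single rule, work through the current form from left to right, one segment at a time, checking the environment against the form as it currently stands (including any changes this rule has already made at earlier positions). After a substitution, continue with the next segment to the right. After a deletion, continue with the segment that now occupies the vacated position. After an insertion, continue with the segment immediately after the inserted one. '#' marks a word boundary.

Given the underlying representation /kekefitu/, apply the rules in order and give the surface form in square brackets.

[seseftu]

1 Medial Vowel Deletion: [kekefitu] → [kekeftu]
2 Labial Nasal Assimilation: no change — [kekeftu]
3 Velar Palatalization: [kekeftu] → [seseftu]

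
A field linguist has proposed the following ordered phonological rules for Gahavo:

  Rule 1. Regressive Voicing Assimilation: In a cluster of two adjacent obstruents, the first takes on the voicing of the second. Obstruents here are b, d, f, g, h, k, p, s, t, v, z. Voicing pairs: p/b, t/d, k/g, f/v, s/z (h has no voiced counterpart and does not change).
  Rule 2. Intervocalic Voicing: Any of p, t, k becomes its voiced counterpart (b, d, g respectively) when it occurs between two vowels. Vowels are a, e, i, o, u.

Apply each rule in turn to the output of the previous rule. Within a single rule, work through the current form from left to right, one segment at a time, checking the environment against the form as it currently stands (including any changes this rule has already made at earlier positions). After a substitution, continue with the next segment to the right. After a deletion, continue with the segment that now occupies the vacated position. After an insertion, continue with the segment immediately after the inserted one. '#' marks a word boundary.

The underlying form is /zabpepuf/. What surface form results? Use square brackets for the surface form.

[zappebuf]

Rule 1 Regressive Voicing Assimilation: [zabpepuf] → [zappepuf]
Rule 2 Intervocalic Voicing: [zappepuf] → [zappebuf]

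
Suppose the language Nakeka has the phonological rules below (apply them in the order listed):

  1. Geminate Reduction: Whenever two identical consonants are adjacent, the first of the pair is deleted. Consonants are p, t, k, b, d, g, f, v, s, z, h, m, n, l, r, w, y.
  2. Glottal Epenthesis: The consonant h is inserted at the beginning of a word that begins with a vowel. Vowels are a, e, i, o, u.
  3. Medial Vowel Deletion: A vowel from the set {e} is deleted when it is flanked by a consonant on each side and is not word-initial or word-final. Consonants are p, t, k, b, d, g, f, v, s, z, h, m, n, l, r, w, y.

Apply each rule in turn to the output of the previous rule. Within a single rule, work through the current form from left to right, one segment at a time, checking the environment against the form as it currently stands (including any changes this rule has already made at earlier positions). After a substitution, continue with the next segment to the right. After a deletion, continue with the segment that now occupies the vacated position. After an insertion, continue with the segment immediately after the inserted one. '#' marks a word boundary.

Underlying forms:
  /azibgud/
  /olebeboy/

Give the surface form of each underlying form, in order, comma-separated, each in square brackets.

/azibgud/:
  1 Geminate Reduction: no change — [azibgud]
  2 Glottal Epenthesis: [azibgud] → [hazibgud]
  3 Medial Vowel Deletion: no change — [hazibgud]
/olebeboy/:
  1 Geminate Reduction: no change — [olebeboy]
  2 Glottal Epenthesis: [olebeboy] → [holebeboy]
  3 Medial Vowel Deletion: [holebeboy] → [holbboy]

[hazibgud], [holbboy]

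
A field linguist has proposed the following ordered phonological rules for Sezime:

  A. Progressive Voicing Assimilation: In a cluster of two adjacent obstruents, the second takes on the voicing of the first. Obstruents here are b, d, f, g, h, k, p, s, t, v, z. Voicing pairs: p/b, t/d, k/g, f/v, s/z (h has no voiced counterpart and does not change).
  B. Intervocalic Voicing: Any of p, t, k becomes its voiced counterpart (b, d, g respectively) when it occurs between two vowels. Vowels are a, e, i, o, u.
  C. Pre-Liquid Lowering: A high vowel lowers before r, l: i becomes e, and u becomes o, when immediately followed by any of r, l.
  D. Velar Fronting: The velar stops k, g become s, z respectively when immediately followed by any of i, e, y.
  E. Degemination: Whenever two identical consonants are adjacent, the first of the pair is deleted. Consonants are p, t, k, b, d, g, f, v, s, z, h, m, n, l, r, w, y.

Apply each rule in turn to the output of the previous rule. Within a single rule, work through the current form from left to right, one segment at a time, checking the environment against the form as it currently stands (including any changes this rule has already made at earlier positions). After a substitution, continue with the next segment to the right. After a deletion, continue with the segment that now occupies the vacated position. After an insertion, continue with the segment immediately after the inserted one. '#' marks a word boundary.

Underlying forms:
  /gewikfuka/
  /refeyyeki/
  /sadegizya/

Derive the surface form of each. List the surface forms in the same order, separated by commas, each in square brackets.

/gewikfuka/:
  A Progressive Voicing Assimilation: no change — [gewikfuka]
  B Intervocalic Voicing: [gewikfuka] → [gewikfuga]
  C Pre-Liquid Lowering: no change — [gewikfuga]
  D Velar Fronting: [gewikfuga] → [zewikfuga]
  E Degemination: no change — [zewikfuga]
/refeyyeki/:
  A Progressive Voicing Assimilation: no change — [refeyyeki]
  B Intervocalic Voicing: [refeyyeki] → [refeyyegi]
  C Pre-Liquid Lowering: no change — [refeyyegi]
  D Velar Fronting: [refeyyegi] → [refeyyezi]
  E Degemination: [refeyyezi] → [refeyezi]
/sadegizya/:
  A Progressive Voicing Assimilation: no change — [sadegizya]
  B Intervocalic Voicing: no change — [sadegizya]
  C Pre-Liquid Lowering: no change — [sadegizya]
  D Velar Fronting: [sadegizya] → [sadezizya]
  E Degemination: no change — [sadezizya]

[zewikfuga], [refeyezi], [sadezizya]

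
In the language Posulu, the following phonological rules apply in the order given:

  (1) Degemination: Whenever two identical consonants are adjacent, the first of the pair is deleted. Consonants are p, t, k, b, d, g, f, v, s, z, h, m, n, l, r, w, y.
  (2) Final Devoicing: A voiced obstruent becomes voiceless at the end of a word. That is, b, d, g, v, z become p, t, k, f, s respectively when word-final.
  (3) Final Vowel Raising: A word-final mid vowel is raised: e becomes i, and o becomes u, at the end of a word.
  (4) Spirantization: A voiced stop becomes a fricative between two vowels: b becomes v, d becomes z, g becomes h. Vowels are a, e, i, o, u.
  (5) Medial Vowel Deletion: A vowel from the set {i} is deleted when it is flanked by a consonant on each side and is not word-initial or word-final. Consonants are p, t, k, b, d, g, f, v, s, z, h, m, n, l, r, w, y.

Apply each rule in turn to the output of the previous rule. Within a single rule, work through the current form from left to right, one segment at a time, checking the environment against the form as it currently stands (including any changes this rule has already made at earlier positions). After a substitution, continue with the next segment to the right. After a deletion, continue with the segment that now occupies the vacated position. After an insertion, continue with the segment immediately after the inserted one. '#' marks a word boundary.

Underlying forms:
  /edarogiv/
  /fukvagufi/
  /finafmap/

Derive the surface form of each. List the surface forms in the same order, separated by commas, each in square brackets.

/edarogiv/:
  (1) Degemination: no change — [edarogiv]
  (2) Final Devoicing: [edarogiv] → [edarogif]
  (3) Final Vowel Raising: no change — [edarogif]
  (4) Spirantization: [edarogif] → [ezarohif]
  (5) Medial Vowel Deletion: [ezarohif] → [ezarohf]
/fukvagufi/:
  (1) Degemination: no change — [fukvagufi]
  (2) Final Devoicing: no change — [fukvagufi]
  (3) Final Vowel Raising: no change — [fukvagufi]
  (4) Spirantization: [fukvagufi] → [fukvahufi]
  (5) Medial Vowel Deletion: no change — [fukvahufi]
/finafmap/:
  (1) Degemination: no change — [finafmap]
  (2) Final Devoicing: no change — [finafmap]
  (3) Final Vowel Raising: no change — [finafmap]
  (4) Spirantization: no change — [finafmap]
  (5) Medial Vowel Deletion: [finafmap] → [fnafmap]

[ezarohf], [fukvahufi], [fnafmap]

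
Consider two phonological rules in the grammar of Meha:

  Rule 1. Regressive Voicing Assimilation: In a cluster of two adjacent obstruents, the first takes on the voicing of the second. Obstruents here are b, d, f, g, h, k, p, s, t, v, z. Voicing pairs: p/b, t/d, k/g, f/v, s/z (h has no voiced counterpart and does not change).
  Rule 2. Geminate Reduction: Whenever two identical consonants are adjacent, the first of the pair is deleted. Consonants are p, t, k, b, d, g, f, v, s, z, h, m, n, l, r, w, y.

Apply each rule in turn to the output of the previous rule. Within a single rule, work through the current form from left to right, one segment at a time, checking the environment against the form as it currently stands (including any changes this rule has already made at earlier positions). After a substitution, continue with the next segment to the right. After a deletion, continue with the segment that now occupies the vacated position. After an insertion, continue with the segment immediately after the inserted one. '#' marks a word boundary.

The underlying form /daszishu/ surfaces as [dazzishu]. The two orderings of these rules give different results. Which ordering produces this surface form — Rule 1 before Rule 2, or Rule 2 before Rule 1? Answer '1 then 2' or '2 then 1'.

2 then 1

Order 1 then 2:
  1 Regressive Voicing Assimilation: [daszishu] → [dazzishu]
  2 Geminate Reduction: [dazzishu] → [dazishu]
  result: [dazishu]
Order 2 then 1:
  2 Geminate Reduction: no change — [daszishu]
  1 Regressive Voicing Assimilation: [daszishu] → [dazzishu]
  result: [dazzishu]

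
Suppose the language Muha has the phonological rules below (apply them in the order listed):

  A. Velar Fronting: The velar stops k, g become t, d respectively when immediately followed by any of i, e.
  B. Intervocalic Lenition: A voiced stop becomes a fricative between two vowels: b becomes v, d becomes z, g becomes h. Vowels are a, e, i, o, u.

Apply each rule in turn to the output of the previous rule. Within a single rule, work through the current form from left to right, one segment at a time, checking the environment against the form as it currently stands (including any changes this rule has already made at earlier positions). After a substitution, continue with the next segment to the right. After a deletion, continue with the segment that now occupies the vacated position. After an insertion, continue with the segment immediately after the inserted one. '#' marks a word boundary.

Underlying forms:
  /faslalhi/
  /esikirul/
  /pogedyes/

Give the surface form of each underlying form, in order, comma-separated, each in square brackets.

[faslalhi], [esitirul], [pozedyes]

/faslalhi/:
  A Velar Fronting: no change — [faslalhi]
  B Intervocalic Lenition: no change — [faslalhi]
/esikirul/:
  A Velar Fronting: [esikirul] → [esitirul]
  B Intervocalic Lenition: no change — [esitirul]
/pogedyes/:
  A Velar Fronting: [pogedyes] → [podedyes]
  B Intervocalic Lenition: [podedyes] → [pozedyes]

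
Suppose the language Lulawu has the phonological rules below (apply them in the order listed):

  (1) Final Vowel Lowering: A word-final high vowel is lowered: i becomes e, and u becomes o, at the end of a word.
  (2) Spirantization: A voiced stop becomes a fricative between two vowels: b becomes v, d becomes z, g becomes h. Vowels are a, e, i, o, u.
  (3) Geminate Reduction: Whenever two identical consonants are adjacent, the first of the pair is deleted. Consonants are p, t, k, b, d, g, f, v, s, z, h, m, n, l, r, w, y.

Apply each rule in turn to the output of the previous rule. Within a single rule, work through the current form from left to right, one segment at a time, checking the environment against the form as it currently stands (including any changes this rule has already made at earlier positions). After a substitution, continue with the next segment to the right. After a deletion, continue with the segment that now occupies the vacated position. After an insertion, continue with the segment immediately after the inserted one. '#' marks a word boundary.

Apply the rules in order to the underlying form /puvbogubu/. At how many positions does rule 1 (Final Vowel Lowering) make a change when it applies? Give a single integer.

1

(1) Final Vowel Lowering: [puvbogubu] → [puvbogubo]
(2) Spirantization: [puvbogubo] → [puvbohuvo]
(3) Geminate Reduction: no change — [puvbohuvo]
Rule 1 changed 1 position(s).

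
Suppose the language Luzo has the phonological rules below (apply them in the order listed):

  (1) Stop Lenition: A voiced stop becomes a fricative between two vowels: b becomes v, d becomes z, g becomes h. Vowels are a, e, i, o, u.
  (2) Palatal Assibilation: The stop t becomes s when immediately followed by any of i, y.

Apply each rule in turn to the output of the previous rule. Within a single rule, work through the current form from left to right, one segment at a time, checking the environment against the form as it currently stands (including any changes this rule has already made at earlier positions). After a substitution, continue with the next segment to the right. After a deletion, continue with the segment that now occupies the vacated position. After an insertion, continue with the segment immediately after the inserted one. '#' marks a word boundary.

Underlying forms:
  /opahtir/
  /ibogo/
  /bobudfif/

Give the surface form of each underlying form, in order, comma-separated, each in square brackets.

/opahtir/:
  (1) Stop Lenition: no change — [opahtir]
  (2) Palatal Assibilation: [opahtir] → [opahsir]
/ibogo/:
  (1) Stop Lenition: [ibogo] → [ivoho]
  (2) Palatal Assibilation: no change — [ivoho]
/bobudfif/:
  (1) Stop Lenition: [bobudfif] → [bovudfif]
  (2) Palatal Assibilation: no change — [bovudfif]

[opahsir], [ivoho], [bovudfif]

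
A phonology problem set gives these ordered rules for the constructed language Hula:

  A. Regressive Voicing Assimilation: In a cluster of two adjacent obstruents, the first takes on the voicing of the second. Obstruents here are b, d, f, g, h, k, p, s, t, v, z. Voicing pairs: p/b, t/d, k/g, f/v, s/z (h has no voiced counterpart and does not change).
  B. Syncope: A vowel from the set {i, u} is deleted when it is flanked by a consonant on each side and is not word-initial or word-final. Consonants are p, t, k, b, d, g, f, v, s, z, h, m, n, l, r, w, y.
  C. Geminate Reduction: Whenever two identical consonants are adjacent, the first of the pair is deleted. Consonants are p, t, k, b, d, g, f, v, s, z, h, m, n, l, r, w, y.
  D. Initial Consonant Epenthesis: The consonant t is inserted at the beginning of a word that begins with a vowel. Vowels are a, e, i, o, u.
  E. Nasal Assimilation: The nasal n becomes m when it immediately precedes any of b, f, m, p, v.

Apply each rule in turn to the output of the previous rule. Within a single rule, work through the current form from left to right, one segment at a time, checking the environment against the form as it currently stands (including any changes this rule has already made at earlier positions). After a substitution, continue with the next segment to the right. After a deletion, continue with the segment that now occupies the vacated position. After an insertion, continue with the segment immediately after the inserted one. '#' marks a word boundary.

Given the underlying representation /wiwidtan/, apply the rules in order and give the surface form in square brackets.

A Regressive Voicing Assimilation: [wiwidtan] → [wiwittan]
B Syncope: [wiwittan] → [wwttan]
C Geminate Reduction: [wwttan] → [wtan]
D Initial Consonant Epenthesis: no change — [wtan]
E Nasal Assimilation: no change — [wtan]

[wtan]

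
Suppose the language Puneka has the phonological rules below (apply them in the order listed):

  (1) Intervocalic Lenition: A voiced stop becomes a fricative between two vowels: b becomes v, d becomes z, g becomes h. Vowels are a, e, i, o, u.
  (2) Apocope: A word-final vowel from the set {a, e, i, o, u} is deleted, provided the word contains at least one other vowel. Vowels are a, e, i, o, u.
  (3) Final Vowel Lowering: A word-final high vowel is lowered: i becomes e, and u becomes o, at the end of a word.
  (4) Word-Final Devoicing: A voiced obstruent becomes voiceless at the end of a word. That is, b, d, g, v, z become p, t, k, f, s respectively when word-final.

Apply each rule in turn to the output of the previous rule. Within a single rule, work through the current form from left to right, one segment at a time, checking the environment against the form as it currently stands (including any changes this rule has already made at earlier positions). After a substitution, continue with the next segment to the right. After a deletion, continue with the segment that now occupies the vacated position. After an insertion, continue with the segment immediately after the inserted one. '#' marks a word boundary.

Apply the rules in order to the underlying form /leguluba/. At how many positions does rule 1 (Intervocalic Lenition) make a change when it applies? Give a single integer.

2

(1) Intervocalic Lenition: [leguluba] → [lehuluva]
(2) Apocope: [lehuluva] → [lehuluv]
(3) Final Vowel Lowering: no change — [lehuluv]
(4) Word-Final Devoicing: [lehuluv] → [lehuluf]
Rule 1 changed 2 position(s).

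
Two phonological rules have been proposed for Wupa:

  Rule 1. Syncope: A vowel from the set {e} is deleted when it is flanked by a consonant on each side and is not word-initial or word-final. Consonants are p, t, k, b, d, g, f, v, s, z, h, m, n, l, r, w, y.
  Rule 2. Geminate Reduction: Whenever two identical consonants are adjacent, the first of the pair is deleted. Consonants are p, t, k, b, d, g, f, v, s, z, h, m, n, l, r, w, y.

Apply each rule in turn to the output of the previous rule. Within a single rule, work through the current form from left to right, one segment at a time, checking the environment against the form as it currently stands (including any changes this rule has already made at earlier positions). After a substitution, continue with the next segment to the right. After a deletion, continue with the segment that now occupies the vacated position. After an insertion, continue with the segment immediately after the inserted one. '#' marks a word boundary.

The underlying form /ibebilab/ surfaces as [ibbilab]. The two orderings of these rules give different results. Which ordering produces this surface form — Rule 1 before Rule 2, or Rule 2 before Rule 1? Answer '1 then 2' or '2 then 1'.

Order 1 then 2:
  1 Syncope: [ibebilab] → [ibbilab]
  2 Geminate Reduction: [ibbilab] → [ibilab]
  result: [ibilab]
Order 2 then 1:
  2 Geminate Reduction: no change — [ibebilab]
  1 Syncope: [ibebilab] → [ibbilab]
  result: [ibbilab]

2 then 1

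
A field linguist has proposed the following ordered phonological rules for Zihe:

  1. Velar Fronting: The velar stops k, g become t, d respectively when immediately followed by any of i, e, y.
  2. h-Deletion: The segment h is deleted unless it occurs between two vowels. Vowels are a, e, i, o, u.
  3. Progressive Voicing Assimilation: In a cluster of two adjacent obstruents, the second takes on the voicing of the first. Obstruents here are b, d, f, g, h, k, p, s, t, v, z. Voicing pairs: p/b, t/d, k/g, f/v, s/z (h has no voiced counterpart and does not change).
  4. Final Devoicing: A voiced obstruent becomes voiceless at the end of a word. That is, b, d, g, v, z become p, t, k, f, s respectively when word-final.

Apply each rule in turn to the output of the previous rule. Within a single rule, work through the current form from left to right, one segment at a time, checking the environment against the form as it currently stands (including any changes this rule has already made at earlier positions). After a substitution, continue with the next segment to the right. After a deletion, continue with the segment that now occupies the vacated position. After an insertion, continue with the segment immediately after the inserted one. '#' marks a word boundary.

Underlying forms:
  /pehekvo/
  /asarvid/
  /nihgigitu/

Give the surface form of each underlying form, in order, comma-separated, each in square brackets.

/pehekvo/:
  1 Velar Fronting: no change — [pehekvo]
  2 h-Deletion: no change — [pehekvo]
  3 Progressive Voicing Assimilation: [pehekvo] → [pehekfo]
  4 Final Devoicing: no change — [pehekfo]
/asarvid/:
  1 Velar Fronting: no change — [asarvid]
  2 h-Deletion: no change — [asarvid]
  3 Progressive Voicing Assimilation: no change — [asarvid]
  4 Final Devoicing: [asarvid] → [asarvit]
/nihgigitu/:
  1 Velar Fronting: [nihgigitu] → [nihdiditu]
  2 h-Deletion: [nihdiditu] → [nididitu]
  3 Progressive Voicing Assimilation: no change — [nididitu]
  4 Final Devoicing: no change — [nididitu]

[pehekfo], [asarvit], [nididitu]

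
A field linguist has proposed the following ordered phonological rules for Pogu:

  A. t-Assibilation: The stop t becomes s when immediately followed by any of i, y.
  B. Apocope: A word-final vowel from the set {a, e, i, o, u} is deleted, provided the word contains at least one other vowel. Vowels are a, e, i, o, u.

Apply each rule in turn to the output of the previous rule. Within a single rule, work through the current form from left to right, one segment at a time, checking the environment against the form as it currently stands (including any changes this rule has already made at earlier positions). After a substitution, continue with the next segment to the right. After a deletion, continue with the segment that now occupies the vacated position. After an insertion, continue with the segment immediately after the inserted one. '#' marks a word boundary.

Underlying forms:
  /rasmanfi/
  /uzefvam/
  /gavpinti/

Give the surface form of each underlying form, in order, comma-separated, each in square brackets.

[rasmanf], [uzefvam], [gavpins]

/rasmanfi/:
  A t-Assibilation: no change — [rasmanfi]
  B Apocope: [rasmanfi] → [rasmanf]
/uzefvam/:
  A t-Assibilation: no change — [uzefvam]
  B Apocope: no change — [uzefvam]
/gavpinti/:
  A t-Assibilation: [gavpinti] → [gavpinsi]
  B Apocope: [gavpinsi] → [gavpins]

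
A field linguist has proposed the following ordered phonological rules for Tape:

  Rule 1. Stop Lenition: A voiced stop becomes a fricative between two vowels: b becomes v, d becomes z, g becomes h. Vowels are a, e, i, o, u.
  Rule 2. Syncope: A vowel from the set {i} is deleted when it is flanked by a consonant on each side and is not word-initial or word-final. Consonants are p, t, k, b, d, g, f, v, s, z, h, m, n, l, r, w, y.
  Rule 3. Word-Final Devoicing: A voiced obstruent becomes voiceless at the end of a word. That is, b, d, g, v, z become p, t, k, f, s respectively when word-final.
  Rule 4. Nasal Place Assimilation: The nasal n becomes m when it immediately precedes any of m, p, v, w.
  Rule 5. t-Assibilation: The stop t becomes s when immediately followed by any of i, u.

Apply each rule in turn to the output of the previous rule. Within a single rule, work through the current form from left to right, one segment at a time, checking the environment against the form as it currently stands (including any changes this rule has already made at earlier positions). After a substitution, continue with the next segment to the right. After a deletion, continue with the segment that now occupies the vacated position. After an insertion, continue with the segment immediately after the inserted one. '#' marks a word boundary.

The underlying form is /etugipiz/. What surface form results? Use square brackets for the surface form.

[esuhps]

Rule 1 Stop Lenition: [etugipiz] → [etuhipiz]
Rule 2 Syncope: [etuhipiz] → [etuhpz]
Rule 3 Word-Final Devoicing: [etuhpz] → [etuhps]
Rule 4 Nasal Place Assimilation: no change — [etuhps]
Rule 5 t-Assibilation: [etuhps] → [esuhps]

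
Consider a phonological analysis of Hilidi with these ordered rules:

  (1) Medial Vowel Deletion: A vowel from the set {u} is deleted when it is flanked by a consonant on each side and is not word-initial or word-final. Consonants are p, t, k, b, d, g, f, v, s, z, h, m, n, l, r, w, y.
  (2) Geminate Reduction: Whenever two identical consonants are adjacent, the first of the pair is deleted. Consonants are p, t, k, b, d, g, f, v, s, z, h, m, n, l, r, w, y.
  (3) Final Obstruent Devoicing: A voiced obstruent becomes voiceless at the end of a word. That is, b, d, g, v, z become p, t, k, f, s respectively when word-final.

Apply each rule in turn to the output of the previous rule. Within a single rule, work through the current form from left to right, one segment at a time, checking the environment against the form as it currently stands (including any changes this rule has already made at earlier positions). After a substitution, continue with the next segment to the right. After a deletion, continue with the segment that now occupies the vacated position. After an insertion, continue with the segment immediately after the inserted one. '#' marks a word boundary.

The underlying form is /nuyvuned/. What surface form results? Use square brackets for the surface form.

[nyvnet]

(1) Medial Vowel Deletion: [nuyvuned] → [nyvned]
(2) Geminate Reduction: no change — [nyvned]
(3) Final Obstruent Devoicing: [nyvned] → [nyvnet]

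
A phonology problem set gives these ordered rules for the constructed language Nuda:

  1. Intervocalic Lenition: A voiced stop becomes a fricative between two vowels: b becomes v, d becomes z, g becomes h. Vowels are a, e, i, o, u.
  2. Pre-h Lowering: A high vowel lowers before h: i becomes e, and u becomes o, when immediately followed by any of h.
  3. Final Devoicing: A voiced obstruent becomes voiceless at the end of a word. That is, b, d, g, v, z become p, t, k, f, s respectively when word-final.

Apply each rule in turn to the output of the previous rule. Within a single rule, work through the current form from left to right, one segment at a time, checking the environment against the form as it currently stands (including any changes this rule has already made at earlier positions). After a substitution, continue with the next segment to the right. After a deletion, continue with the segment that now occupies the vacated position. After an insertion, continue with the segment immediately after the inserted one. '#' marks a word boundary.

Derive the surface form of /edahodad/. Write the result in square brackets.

[ezahozat]

1 Intervocalic Lenition: [edahodad] → [ezahozad]
2 Pre-h Lowering: no change — [ezahozad]
3 Final Devoicing: [ezahozad] → [ezahozat]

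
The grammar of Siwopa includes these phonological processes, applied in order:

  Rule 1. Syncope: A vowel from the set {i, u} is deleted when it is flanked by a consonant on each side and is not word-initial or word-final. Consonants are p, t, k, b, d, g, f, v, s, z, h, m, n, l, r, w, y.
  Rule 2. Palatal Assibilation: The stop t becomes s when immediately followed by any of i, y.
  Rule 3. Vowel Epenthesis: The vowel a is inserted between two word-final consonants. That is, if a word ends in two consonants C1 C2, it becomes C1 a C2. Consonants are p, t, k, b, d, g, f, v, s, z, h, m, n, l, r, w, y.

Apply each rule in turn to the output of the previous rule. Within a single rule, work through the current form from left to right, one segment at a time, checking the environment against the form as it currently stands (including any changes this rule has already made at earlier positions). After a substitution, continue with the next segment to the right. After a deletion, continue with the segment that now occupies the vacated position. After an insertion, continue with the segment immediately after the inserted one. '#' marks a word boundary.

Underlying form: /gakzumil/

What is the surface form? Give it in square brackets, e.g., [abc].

Rule 1 Syncope: [gakzumil] → [gakzml]
Rule 2 Palatal Assibilation: no change — [gakzml]
Rule 3 Vowel Epenthesis: [gakzml] → [gakzmal]

[gakzmal]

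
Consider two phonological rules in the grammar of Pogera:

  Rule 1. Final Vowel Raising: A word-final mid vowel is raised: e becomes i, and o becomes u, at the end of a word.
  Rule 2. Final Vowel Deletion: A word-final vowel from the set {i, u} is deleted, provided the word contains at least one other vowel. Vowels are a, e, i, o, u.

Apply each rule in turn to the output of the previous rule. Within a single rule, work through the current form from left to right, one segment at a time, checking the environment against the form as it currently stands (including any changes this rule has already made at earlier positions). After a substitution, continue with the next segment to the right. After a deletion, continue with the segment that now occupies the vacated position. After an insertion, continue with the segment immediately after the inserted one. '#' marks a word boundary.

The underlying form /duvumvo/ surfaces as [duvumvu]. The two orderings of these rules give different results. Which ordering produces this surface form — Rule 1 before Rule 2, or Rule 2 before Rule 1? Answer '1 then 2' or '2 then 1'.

2 then 1

Order 1 then 2:
  1 Final Vowel Raising: [duvumvo] → [duvumvu]
  2 Final Vowel Deletion: [duvumvu] → [duvumv]
  result: [duvumv]
Order 2 then 1:
  2 Final Vowel Deletion: no change — [duvumvo]
  1 Final Vowel Raising: [duvumvo] → [duvumvu]
  result: [duvumvu]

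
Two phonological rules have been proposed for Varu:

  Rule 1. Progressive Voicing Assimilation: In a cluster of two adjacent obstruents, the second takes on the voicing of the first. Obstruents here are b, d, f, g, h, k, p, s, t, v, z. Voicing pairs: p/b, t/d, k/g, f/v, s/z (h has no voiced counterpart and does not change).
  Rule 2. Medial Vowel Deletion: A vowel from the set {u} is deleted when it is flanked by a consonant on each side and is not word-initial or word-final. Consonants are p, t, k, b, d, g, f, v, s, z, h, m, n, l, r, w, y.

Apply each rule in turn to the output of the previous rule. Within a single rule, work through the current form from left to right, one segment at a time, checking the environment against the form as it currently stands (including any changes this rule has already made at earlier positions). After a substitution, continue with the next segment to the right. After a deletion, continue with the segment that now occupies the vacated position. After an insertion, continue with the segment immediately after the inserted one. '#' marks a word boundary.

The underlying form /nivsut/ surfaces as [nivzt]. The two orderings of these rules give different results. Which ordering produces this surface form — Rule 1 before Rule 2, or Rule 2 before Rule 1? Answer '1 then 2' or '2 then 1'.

1 then 2

Order 1 then 2:
  1 Progressive Voicing Assimilation: [nivsut] → [nivzut]
  2 Medial Vowel Deletion: [nivzut] → [nivzt]
  result: [nivzt]
Order 2 then 1:
  2 Medial Vowel Deletion: [nivsut] → [nivst]
  1 Progressive Voicing Assimilation: [nivst] → [nivzd]
  result: [nivzd]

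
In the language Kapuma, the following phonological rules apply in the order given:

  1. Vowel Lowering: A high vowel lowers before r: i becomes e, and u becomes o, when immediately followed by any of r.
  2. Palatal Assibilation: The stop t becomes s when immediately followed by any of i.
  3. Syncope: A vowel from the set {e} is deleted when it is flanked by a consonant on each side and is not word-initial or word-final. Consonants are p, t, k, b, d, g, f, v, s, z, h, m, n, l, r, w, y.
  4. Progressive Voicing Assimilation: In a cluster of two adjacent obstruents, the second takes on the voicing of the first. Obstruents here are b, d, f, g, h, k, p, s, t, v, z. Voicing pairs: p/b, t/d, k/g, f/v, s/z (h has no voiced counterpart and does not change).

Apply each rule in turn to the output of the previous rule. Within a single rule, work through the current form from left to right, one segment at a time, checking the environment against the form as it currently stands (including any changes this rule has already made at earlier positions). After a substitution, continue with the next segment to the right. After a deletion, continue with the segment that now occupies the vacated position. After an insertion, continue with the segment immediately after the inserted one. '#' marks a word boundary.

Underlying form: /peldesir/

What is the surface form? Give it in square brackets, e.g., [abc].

[pldzr]

1 Vowel Lowering: [peldesir] → [peldeser]
2 Palatal Assibilation: no change — [peldeser]
3 Syncope: [peldeser] → [pldsr]
4 Progressive Voicing Assimilation: [pldsr] → [pldzr]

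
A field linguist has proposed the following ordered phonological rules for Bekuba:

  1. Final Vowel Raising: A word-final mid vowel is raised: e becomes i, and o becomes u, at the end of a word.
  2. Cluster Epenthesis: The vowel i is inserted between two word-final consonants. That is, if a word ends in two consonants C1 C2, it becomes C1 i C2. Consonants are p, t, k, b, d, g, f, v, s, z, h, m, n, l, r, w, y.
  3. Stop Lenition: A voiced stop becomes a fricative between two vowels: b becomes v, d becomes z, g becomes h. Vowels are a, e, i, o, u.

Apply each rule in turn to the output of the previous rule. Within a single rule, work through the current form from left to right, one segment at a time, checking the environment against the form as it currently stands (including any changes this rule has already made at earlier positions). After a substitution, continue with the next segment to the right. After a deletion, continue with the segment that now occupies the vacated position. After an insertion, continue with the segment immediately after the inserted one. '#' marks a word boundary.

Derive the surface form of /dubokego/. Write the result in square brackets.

1 Final Vowel Raising: [dubokego] → [dubokegu]
2 Cluster Epenthesis: no change — [dubokegu]
3 Stop Lenition: [dubokegu] → [duvokehu]

[duvokehu]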